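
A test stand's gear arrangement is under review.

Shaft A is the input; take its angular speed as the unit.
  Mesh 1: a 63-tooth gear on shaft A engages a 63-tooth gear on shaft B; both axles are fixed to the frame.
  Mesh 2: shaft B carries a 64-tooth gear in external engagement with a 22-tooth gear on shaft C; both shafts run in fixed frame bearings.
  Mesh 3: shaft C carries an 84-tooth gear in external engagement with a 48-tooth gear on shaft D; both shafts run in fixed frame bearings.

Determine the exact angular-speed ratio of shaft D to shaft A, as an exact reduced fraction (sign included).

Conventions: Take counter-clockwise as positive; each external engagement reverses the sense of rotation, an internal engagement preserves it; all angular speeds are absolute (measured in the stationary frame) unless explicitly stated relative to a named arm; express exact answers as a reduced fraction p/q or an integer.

class = fixed-axis compound train [3 meshes; 3 ratios multiply, 3 sense flips]
mesh 1 [63T→63T]: running ratio 1, sense −
mesh 2 [64T→22T]: running ratio 32/11, sense +
mesh 3 [84T→48T]: running ratio 56/11, sense −
ω_out/ω_in = -56/11

-56/11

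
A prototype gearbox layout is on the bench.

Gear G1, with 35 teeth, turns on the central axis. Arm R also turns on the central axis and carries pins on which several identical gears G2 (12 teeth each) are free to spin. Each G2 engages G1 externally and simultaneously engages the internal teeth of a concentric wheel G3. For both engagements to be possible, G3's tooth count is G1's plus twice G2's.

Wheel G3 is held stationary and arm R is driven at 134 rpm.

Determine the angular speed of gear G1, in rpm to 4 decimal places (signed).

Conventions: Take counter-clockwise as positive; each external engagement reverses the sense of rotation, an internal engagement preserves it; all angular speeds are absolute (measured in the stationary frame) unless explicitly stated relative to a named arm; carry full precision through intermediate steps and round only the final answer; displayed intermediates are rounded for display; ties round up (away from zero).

recognized (axles ride arm R): planetary set, 35/12/59 teeth
normalise by the input: solve with ω_arm = 1, then scale by 134 rpm
ring teeth: 35 + 2·12 = 59
35(ω_sun−ω_arm) = −59(ω_ring−ω_arm),  ω_ring = 0, ω_arm = 1
ω_sun = 1 − (59/35)(0−1) = 94/35
scale: ω_sun = 94/35 × 134 rpm = +359.8857 rpm

+359.8857 rpm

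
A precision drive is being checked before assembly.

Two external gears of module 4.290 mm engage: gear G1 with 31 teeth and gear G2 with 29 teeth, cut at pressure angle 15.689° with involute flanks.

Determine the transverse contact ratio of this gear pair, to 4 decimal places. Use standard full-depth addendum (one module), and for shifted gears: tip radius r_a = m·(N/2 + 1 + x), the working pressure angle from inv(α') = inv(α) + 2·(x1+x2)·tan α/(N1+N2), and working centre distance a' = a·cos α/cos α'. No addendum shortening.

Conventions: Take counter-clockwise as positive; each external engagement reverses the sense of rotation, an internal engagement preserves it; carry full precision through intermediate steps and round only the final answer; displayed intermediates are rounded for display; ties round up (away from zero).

topology: single-mesh involute geometry — m = 4.290, 31T/29T pair
base radii: r_b1 = 64.017641, r_b2 = 59.887471
tip radii: r_a1 = 70.785000, r_a2 = 66.495000
no profile shift: α' = α, a' = a
action lengths: √(r_a1²−r_b1²) = 30.203607, √(r_a2²−r_b2²) = 28.897680
base pitch p_b = π·m·cos α = 12.975313
CR = (30.203607 + 28.897680 − 128.700000·sin 15.68900°)/12.975313 = 1.872694
contact ratio ≈ 1.8727

1.8727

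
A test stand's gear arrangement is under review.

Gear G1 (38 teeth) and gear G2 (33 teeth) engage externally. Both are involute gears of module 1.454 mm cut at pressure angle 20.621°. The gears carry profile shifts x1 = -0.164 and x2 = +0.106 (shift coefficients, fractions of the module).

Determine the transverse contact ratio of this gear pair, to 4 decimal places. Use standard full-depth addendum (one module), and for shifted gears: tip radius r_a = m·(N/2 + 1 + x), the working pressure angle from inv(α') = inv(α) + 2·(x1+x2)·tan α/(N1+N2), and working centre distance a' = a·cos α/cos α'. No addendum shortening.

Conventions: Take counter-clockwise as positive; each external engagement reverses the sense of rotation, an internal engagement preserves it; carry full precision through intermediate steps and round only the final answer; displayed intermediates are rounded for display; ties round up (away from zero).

recognized (one external pair, fixed centres): single-mesh tooth geometry, m = 1.454, N1 = 38, N2 = 33
base radii: r_b1 = 25.856016, r_b2 = 22.453909
tip radii: r_a1 = 28.841544, r_a2 = 25.599124
inv(α') = inv(20.621°) + 2·(-0.164+0.106)·tan α/(38+33) = 0.01577451  ⇒  α' = 20.36888°
a' = a·cos α / cos α' = 51.6170·cos 20.621°/cos 20.36888° = 51.532173
action lengths: √(r_a1²−r_b1²) = 12.778931, √(r_a2²−r_b2²) = 12.293784
base pitch p_b = π·m·cos α = 4.275214
CR = (12.778931 + 12.293784 − 51.532173·sin 20.36888°)/4.275214 = 1.669220
contact ratio ≈ 1.6692

1.6692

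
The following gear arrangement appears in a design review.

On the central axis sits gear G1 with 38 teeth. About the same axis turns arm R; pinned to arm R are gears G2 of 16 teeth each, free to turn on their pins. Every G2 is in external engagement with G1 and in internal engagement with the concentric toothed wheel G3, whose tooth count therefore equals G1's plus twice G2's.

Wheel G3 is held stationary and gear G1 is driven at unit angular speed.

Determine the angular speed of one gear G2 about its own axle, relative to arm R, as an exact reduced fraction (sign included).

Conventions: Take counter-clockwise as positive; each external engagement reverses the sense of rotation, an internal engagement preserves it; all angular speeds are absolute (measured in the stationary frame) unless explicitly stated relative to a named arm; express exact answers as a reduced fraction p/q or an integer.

-665/432

recognized (axles ride arm R): planetary set, 38/16/70 teeth
ring teeth: 38 + 2·16 = 70
38(ω_sun−ω_arm) = −70(ω_ring−ω_arm),  ω_ring = 0, ω_sun = 1
38(1−ω_arm) = −70(0−ω_arm)  ⇒  108·ω_arm = 38  ⇒  ω_arm = 19/54
sun–planet mesh: 38·(1−19/54) = −16·(ω_p−ω_arm)  ⇒  ω_p−ω_arm = -665/432
exact speed ratio = -665/432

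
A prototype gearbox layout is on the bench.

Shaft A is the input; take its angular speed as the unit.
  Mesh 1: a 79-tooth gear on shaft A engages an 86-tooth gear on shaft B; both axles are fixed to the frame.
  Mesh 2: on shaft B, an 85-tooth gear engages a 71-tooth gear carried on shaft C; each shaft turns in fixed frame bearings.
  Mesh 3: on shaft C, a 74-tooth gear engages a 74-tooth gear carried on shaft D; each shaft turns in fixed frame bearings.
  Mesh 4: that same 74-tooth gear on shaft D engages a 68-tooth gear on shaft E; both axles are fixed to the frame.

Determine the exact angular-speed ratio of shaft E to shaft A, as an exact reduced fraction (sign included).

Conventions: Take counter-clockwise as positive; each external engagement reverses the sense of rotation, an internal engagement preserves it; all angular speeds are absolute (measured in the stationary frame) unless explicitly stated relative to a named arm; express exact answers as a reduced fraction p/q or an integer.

14615/12212

class = fixed-axis compound train [4 meshes; 4 ratios multiply, 4 sense flips]
mesh 1 [79T→86T]: running ratio 79/86, sense −
mesh 2 [85T→71T]: running ratio 6715/6106, sense +
mesh 3 [74T→74T]: running ratio 6715/6106, sense −
mesh 4 [74T→68T]: running ratio 14615/12212, sense +
ω_out/ω_in = 14615/12212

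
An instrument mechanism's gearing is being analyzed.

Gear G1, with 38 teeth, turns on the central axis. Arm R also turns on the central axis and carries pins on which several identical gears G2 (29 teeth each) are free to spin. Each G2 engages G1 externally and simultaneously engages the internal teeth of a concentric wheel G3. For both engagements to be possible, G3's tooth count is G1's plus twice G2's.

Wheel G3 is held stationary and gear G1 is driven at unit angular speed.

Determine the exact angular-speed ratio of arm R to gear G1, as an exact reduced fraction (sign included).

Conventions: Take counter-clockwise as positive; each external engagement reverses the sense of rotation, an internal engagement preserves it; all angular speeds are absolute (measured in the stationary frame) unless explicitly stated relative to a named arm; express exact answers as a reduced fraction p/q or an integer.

19/67

topology: planetary set — G1 38T / G2 29T / G3 96T, arm = carrier (Willis)
ring teeth: 38 + 2·29 = 96
38(ω_sun−ω_arm) = −96(ω_ring−ω_arm),  ω_ring = 0, ω_sun = 1
38(1−ω_arm) = −96(0−ω_arm)  ⇒  134·ω_arm = 38  ⇒  ω_arm = 19/67
ω_out/ω_in = 19/67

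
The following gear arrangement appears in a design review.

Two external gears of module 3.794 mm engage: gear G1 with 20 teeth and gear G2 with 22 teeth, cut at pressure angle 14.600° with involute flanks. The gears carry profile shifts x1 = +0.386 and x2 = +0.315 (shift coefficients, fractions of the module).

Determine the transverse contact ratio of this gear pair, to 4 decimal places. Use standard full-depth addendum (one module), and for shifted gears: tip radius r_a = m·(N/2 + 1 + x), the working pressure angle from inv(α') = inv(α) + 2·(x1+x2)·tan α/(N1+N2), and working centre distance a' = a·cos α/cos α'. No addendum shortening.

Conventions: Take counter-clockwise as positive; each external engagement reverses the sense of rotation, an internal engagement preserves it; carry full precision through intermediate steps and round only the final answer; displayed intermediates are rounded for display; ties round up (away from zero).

1.6090

single-mesh involute tooth geometry (20T engaging 22T at module 3.794)
base radii: r_b1 = 36.714886, r_b2 = 40.386375
tip radii: r_a1 = 43.198484, r_a2 = 46.723110
inv(α') = inv(14.600°) + 2·(+0.386+0.315)·tan α/(20+22) = 0.01435751  ⇒  α' = 19.76037°
a' = a·cos α / cos α' = 79.6740·cos 14.600°/cos 19.76037° = 81.925454
action lengths: √(r_a1²−r_b1²) = 22.762385, √(r_a2²−r_b2²) = 23.494462
base pitch p_b = π·m·cos α = 11.534322
CR = (22.762385 + 23.494462 − 81.925454·sin 19.76037°)/11.534322 = 1.609016
contact ratio ≈ 1.6090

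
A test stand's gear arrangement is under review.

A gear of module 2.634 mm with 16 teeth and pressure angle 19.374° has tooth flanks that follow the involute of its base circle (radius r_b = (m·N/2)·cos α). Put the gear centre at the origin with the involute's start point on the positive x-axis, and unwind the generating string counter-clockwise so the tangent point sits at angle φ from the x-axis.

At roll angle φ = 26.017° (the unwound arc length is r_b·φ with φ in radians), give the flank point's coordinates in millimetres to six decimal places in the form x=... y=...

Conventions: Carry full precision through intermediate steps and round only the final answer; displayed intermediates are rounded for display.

x=21.823732 y=0.607702

class = single-mesh tooth geometry [base-circle involute, m = 2.634, 16T]
pitch radius r_p = m·N/2 = 2.634·16/2 = 21.072000
base radius r_b = r_p·cos α = 21.072000·cos 19.374° = 19.878762
roll angle φ = 26.017° = 0.45408231 rad
x = r_b·(cos φ + φ·sin φ) = 21.823732
y = r_b·(sin φ − φ·cos φ) = 0.607702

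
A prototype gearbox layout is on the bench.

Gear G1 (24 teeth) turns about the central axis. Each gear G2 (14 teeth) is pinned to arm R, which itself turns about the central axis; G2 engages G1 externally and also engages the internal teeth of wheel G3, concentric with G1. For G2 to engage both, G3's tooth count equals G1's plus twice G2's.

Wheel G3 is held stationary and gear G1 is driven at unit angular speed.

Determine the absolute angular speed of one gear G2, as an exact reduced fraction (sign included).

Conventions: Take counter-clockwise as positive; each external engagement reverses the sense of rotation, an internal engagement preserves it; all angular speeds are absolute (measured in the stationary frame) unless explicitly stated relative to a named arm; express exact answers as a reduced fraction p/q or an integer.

recognized (axles ride arm R): planetary set, 24/14/52 teeth
ring teeth: 24 + 2·14 = 52
24(ω_sun−ω_arm) = −52(ω_ring−ω_arm),  ω_ring = 0, ω_sun = 1
24(1−ω_arm) = −52(0−ω_arm)  ⇒  76·ω_arm = 24  ⇒  ω_arm = 6/19
sun–planet mesh: 24·(1−6/19) = −14·(ω_p−ω_arm)  ⇒  ω_p−ω_arm = -156/133
ω_p = 6/19 − 156/133 = -6/7
exact speed ratio = -6/7

-6/7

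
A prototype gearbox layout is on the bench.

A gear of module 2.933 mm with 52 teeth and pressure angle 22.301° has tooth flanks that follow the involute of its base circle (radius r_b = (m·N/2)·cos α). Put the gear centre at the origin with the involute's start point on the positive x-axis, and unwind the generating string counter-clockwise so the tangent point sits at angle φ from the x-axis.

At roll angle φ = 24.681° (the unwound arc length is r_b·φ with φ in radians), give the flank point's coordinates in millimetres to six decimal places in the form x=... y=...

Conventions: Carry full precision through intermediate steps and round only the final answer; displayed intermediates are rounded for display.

x=76.799541 y=1.845191

class = single-mesh tooth geometry [base-circle involute, m = 2.933, 52T]
pitch radius r_p = m·N/2 = 2.933·52/2 = 76.258000
base radius r_b = r_p·cos α = 76.258000·cos 22.301° = 70.554138
roll angle φ = 24.681° = 0.43076471 rad
x = r_b·(cos φ + φ·sin φ) = 76.799541
y = r_b·(sin φ − φ·cos φ) = 1.845191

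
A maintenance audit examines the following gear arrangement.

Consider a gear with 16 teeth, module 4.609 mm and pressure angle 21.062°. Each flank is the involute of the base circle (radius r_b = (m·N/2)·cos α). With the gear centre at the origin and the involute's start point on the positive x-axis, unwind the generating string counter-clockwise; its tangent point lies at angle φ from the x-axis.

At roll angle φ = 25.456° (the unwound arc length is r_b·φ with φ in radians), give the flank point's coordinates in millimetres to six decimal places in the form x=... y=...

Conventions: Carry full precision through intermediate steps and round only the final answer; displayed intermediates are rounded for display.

x=37.638938 y=0.986171

recognized (one wheel, involute flank): single-mesh tooth geometry, m = 4.609, N = 16
pitch radius r_p = m·N/2 = 4.609·16/2 = 36.872000
base radius r_b = r_p·cos α = 36.872000·cos 21.062° = 34.408659
roll angle φ = 25.456° = 0.44429101 rad
x = r_b·(cos φ + φ·sin φ) = 37.638938
y = r_b·(sin φ − φ·cos φ) = 0.986171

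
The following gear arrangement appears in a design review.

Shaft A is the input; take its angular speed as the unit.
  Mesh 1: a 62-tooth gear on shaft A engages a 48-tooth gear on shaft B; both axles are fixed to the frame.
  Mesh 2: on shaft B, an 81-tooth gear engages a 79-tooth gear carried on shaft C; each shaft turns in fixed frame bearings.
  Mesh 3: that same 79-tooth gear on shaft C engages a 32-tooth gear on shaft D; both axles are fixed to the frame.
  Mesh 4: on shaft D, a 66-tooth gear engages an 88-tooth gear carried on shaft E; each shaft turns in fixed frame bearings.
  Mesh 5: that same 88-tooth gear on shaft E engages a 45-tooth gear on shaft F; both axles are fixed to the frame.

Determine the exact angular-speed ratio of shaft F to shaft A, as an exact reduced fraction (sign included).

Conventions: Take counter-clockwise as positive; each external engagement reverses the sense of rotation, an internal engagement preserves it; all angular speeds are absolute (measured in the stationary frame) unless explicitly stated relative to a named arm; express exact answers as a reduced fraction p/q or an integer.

class = fixed-axis compound train [5 meshes; 5 ratios multiply, 5 sense flips]
mesh 1 [62T→48T]: running ratio 31/24, sense −
mesh 2 [81T→79T]: running ratio 837/632, sense +
mesh 3 [79T→32T]: running ratio 837/256, sense −
mesh 4 [66T→88T]: running ratio 2511/1024, sense +
mesh 5 [88T→45T]: running ratio 3069/640, sense −
ω_out/ω_in = -3069/640

-3069/640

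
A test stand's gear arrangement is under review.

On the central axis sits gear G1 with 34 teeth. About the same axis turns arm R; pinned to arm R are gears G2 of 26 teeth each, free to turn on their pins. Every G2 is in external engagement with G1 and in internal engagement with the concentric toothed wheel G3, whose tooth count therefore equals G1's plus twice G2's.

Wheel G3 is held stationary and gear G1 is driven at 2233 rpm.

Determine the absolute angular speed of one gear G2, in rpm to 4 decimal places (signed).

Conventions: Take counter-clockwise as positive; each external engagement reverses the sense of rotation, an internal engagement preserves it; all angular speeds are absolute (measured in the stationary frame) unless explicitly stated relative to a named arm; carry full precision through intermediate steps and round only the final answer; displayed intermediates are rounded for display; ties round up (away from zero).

class = planetary set [G3 = 34+2·26 = 86; Willis about the carrier]
normalise by the input: solve with ω_sun = 1, then scale by 2233 rpm
ring teeth: 34 + 2·26 = 86
34(ω_sun−ω_arm) = −86(ω_ring−ω_arm),  ω_ring = 0, ω_sun = 1
34(1−ω_arm) = −86(0−ω_arm)  ⇒  120·ω_arm = 34  ⇒  ω_arm = 17/60
sun–planet mesh: 34·(1−17/60) = −26·(ω_p−ω_arm)  ⇒  ω_p−ω_arm = -731/780
ω_p = 17/60 − 731/780 = -17/26
scale: ω_p = -17/26 × 2233 rpm = -1460.0385 rpm

-1460.0385 rpm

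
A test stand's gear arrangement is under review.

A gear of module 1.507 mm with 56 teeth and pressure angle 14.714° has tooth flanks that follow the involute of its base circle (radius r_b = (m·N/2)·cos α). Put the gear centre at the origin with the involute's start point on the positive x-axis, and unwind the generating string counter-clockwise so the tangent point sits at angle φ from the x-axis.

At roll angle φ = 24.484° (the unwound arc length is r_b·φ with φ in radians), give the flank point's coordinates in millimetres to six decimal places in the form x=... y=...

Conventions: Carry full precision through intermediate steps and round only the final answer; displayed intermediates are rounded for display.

x=44.370132 y=1.042310

single-mesh involute tooth geometry (56T wheel at module 1.507)
pitch radius r_p = m·N/2 = 1.507·56/2 = 42.196000
base radius r_b = r_p·cos α = 42.196000·cos 14.714° = 40.812213
roll angle φ = 24.484° = 0.42732641 rad
x = r_b·(cos φ + φ·sin φ) = 44.370132
y = r_b·(sin φ − φ·cos φ) = 1.042310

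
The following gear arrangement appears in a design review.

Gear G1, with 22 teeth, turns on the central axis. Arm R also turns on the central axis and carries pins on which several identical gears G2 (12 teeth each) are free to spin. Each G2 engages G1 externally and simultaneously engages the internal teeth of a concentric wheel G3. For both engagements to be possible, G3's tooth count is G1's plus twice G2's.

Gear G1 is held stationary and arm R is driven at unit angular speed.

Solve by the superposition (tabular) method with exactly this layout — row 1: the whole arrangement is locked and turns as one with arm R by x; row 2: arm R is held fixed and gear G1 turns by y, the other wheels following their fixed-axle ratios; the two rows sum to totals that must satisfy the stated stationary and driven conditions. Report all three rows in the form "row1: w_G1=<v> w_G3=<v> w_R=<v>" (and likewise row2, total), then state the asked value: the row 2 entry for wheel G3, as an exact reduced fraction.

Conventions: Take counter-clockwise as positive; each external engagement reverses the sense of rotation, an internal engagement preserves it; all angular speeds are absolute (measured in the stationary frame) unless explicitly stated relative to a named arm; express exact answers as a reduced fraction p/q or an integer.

row1: w_G1=1 w_G3=1 w_R=1
row2: w_G1=-1 w_G3=11/23 w_R=0
total: w_G1=0 w_G3=34/23 w_R=1
asked value: 11/23

recognized (axles ride arm R): planetary set, 22/12/46 teeth
superposition row 1 [locked train]: every member turns x
row 2 (arm held, sun turns y): ω_ring = −(22/46)·y, ω_arm = 0
boundary: total ω_sun = x + y = 0 and total ω_arm = x = 1  ⇒  y = -1, x = 1
row 2 ring = −(22/46)·(-1) = 11/23
totals (row 1 + row 2): sun 1 + (-1) = 0, ring 1 + 11/23 = 34/23, arm 1 + 0 = 1
asked cell (row2, ring) = 11/23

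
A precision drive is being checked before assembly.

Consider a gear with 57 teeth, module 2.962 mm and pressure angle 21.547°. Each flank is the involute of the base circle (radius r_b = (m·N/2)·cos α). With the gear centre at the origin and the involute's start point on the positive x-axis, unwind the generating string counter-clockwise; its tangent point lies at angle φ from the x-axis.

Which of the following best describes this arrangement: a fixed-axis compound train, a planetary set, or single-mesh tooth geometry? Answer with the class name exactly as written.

single-mesh tooth geometry

topology: single-mesh involute geometry — m = 2.962, N = 57
classification: single-mesh tooth geometry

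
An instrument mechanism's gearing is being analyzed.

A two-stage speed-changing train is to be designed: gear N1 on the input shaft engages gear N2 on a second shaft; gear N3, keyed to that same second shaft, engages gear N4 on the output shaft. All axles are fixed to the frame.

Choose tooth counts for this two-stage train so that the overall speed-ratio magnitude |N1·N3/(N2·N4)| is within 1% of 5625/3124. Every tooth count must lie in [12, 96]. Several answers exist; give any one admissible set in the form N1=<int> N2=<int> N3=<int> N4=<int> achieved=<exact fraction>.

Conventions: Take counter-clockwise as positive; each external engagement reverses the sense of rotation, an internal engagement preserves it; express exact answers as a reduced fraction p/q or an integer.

topology: fixed-axis compound train — 2 stages, target 5625/3124
target = 5625/3124 in lowest terms: an exact hit needs N1·N3 = k·5625 and N2·N4 = k·3124 for one integer k, every count in [12, 96]; additionally prefer no 1:1 stage (N1 ≠ N2, N3 ≠ N4)
k = 1: N1·N3 = 5625 = 75·75, N2·N4 = 3124 = 44·71
achieved = 75·75/(44·71) = 5625/3124; |achieved − target| = 0 ≤ 225/12496 ✓

N1=75 N2=44 N3=75 N4=71 achieved=5625/3124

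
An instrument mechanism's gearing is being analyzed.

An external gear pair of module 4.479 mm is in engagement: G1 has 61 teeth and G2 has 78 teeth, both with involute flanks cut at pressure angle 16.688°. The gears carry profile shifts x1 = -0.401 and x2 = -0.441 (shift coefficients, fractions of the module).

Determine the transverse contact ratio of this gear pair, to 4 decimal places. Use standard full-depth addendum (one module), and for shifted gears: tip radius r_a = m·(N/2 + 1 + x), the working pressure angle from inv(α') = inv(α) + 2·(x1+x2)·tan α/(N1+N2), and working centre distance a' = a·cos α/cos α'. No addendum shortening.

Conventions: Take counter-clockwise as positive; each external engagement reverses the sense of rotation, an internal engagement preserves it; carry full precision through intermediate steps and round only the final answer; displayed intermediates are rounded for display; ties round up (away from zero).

topology: single-mesh involute geometry — m = 4.479, 61T/78T pair
base radii: r_b1 = 130.855871, r_b2 = 167.323901
tip radii: r_a1 = 139.292421, r_a2 = 177.184761
inv(α') = inv(16.688°) + 2·(-0.401-0.441)·tan α/(61+78) = 0.00489361  ⇒  α' = 13.91812°
a' = a·cos α / cos α' = 311.2905·cos 16.688°/cos 13.91812° = 307.198999
action lengths: √(r_a1²−r_b1²) = 47.740125, √(r_a2²−r_b2²) = 58.285091
base pitch p_b = π·m·cos α = 13.478552
CR = (47.740125 + 58.285091 − 307.198999·sin 13.91812°)/13.478552 = 2.384015
contact ratio ≈ 2.3840

2.3840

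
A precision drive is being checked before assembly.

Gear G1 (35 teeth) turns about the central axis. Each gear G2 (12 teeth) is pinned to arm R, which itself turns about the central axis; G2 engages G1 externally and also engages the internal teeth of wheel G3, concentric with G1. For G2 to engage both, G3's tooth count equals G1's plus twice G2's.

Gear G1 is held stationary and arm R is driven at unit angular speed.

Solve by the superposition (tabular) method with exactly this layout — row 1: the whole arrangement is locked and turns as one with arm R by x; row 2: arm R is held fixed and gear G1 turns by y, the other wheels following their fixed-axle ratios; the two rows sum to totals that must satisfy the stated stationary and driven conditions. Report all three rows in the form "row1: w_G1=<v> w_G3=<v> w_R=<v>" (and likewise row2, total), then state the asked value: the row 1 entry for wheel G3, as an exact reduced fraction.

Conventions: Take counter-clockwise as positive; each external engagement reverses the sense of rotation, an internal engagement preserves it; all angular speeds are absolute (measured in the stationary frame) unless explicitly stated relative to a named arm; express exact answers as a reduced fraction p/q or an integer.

recognized (axles ride arm R): planetary set, 35/12/59 teeth
row 1: whole set turns with the arm by x
row 2: sun turns y, ring = −(35/59)·y, arm 0
boundary: total ω_sun = x + y = 0 and total ω_arm = x = 1  ⇒  y = -1, x = 1
row 2 ring = −(35/59)·(-1) = 35/59
totals (row 1 + row 2): sun 1 + (-1) = 0, ring 1 + 35/59 = 94/59, arm 1 + 0 = 1
asked cell (row1, ring) = 1

row1: w_G1=1 w_G3=1 w_R=1
row2: w_G1=-1 w_G3=35/59 w_R=0
total: w_G1=0 w_G3=94/59 w_R=1
asked value: 1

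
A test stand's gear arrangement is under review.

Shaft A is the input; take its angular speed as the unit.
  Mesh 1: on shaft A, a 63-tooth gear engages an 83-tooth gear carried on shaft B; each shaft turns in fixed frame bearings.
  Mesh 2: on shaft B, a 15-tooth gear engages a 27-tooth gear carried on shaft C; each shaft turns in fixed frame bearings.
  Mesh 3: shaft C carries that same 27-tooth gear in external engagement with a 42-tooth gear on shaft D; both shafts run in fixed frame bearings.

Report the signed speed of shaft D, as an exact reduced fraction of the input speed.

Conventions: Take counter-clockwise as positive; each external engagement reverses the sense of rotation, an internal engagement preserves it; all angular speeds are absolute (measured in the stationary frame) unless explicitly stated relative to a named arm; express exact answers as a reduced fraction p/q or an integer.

3-mesh fixed-axis compound train (all bearings frame-fixed)
mesh 1 [63T→83T]: |ω|/ω_in = 1×63/83 = 63/83, sense flips to −
mesh 2 [15T→27T]: |ω|/ω_in = (63/83)×15/27 = 35/83, sense flips to +
mesh 3 [27T→42T]: |ω|/ω_in = (35/83)×27/42 = 45/166, sense flips to −
signed output speed (× input speed) = -45/166

-45/166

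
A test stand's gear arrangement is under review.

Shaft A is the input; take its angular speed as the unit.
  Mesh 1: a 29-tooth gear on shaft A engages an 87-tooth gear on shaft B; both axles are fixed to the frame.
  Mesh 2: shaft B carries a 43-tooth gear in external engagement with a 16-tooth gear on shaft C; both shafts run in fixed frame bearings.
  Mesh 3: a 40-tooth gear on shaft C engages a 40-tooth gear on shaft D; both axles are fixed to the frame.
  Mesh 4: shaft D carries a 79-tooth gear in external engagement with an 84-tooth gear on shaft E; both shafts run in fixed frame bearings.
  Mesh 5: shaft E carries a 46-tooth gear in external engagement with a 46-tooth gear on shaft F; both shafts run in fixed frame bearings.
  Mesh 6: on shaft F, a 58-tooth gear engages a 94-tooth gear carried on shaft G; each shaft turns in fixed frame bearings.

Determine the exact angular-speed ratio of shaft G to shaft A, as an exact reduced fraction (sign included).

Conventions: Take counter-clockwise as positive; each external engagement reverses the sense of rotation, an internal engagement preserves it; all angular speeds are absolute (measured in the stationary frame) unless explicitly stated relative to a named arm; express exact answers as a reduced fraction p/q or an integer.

class = fixed-axis compound train [6 meshes; 6 ratios multiply, 6 sense flips]
mesh 1 [29T→87T]: running ratio 1/3, sense −
mesh 2 [43T→16T]: running ratio 43/48, sense +
mesh 3 [40T→40T]: running ratio 43/48, sense −
mesh 4 [79T→84T]: running ratio 3397/4032, sense +
mesh 5 [46T→46T]: running ratio 3397/4032, sense −
mesh 6 [58T→94T]: running ratio 98513/189504, sense +
ω_out/ω_in = 98513/189504

98513/189504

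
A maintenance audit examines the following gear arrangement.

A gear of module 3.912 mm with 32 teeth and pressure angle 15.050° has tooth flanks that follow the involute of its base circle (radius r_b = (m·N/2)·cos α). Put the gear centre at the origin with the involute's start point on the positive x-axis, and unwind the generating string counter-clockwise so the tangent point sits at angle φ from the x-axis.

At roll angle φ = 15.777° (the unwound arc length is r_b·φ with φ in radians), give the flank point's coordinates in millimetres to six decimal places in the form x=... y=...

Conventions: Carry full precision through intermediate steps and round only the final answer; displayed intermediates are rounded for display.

class = single-mesh tooth geometry [base-circle involute, m = 3.912, 32T]
pitch radius r_p = m·N/2 = 3.912·32/2 = 62.592000
base radius r_b = r_p·cos α = 62.592000·cos 15.050° = 60.445069
roll angle φ = 15.777° = 0.27536060 rad
x = r_b·(cos φ + φ·sin φ) = 62.693390
y = r_b·(sin φ − φ·cos φ) = 0.417492

x=62.693390 y=0.417492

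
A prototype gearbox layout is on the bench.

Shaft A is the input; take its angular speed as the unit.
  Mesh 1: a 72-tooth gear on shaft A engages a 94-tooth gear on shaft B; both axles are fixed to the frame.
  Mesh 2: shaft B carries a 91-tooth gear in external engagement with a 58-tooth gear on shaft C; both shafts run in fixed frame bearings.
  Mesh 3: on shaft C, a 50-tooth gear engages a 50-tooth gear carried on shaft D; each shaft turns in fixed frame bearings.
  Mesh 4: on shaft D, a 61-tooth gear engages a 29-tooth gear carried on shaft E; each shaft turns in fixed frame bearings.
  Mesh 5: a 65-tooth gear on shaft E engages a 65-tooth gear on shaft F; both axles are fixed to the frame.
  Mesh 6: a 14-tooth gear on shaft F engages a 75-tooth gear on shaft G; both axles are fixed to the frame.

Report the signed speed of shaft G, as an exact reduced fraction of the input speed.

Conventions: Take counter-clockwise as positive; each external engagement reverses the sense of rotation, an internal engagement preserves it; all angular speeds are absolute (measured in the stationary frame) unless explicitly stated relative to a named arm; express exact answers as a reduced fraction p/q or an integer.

466284/988175

6-mesh fixed-axis compound train (all bearings frame-fixed)
mesh 1 [72T→94T]: |ω|/ω_in = 1×72/94 = 36/47, sense flips to −
mesh 2 [91T→58T]: |ω|/ω_in = (36/47)×91/58 = 1638/1363, sense flips to +
mesh 3 [50T→50T]: |ω|/ω_in = (1638/1363)×50/50 = 1638/1363, sense flips to −
mesh 4 [61T→29T]: |ω|/ω_in = (1638/1363)×61/29 = 99918/39527, sense flips to +
mesh 5 [65T→65T]: |ω|/ω_in = (99918/39527)×65/65 = 99918/39527, sense flips to −
mesh 6 [14T→75T]: |ω|/ω_in = (99918/39527)×14/75 = 466284/988175, sense flips to +
signed output speed (× input speed) = 466284/988175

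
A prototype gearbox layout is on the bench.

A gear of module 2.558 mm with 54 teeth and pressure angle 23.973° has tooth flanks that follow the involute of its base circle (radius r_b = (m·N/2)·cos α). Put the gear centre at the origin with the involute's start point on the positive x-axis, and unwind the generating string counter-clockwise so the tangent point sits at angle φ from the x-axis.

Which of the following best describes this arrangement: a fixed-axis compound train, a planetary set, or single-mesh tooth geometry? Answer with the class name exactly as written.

single-mesh involute tooth geometry (54T wheel at module 2.558)
classification: single-mesh tooth geometry

single-mesh tooth geometry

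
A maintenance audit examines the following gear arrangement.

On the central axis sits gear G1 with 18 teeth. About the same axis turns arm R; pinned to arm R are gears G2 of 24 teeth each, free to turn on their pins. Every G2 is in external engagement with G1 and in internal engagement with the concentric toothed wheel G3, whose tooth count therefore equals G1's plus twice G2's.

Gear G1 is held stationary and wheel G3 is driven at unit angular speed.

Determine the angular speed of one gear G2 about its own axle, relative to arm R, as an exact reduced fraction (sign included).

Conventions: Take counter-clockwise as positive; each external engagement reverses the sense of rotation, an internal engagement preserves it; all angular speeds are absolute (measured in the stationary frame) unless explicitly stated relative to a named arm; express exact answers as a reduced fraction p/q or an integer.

33/56

class = planetary set [G3 = 18+2·24 = 66; Willis about the carrier]
ring teeth: 18 + 2·24 = 66
18(ω_sun−ω_arm) = −66(ω_ring−ω_arm),  ω_sun = 0, ω_ring = 1
18(0−ω_arm) = −66(1−ω_arm)  ⇒  84·ω_arm = 66  ⇒  ω_arm = 11/14
sun–planet mesh: 18·(0−11/14) = −24·(ω_p−ω_arm)  ⇒  ω_p−ω_arm = 33/56
exact speed ratio = 33/56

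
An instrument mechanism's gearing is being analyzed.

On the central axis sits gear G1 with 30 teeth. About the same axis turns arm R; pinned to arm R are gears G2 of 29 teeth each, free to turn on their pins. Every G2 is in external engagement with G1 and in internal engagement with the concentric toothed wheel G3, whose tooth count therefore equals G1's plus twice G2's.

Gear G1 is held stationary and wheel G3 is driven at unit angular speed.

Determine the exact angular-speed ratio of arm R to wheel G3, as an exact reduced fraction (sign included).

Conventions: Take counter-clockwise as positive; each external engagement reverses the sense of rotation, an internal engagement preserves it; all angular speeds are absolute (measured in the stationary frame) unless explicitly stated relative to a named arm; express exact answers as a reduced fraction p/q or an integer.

44/59

planetary set (30T centre, 29T on arm, 88T internal) — Willis relation
ring teeth: 30 + 2·29 = 88
30(ω_sun−ω_arm) = −88(ω_ring−ω_arm),  ω_sun = 0, ω_ring = 1
30(0−ω_arm) = −88(1−ω_arm)  ⇒  118·ω_arm = 88  ⇒  ω_arm = 44/59
ω_out/ω_in = 44/59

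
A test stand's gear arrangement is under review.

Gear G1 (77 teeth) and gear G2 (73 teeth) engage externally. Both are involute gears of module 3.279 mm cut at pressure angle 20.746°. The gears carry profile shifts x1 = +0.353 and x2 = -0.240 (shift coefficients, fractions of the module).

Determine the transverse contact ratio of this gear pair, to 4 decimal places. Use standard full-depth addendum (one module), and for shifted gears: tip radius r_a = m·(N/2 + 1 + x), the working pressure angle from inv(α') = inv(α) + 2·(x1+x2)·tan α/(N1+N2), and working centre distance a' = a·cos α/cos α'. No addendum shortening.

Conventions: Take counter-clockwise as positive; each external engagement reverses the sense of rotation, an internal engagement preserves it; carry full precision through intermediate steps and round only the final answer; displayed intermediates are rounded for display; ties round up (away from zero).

1.7516

single-mesh involute tooth geometry (77T engaging 73T at module 3.279)
base radii: r_b1 = 118.055994, r_b2 = 111.923215
tip radii: r_a1 = 130.677987, r_a2 = 122.175540
inv(α') = inv(20.746°) + 2·(+0.353-0.240)·tan α/(77+73) = 0.01727097  ⇒  α' = 20.97121°
a' = a·cos α / cos α' = 245.9250·cos 20.746°/cos 20.97121° = 246.293611
action lengths: √(r_a1²−r_b1²) = 56.031407, √(r_a2²−r_b2²) = 48.990372
base pitch p_b = π·m·cos α = 9.633347
CR = (56.031407 + 48.990372 − 246.293611·sin 20.97121°)/9.633347 = 1.751579
contact ratio ≈ 1.7516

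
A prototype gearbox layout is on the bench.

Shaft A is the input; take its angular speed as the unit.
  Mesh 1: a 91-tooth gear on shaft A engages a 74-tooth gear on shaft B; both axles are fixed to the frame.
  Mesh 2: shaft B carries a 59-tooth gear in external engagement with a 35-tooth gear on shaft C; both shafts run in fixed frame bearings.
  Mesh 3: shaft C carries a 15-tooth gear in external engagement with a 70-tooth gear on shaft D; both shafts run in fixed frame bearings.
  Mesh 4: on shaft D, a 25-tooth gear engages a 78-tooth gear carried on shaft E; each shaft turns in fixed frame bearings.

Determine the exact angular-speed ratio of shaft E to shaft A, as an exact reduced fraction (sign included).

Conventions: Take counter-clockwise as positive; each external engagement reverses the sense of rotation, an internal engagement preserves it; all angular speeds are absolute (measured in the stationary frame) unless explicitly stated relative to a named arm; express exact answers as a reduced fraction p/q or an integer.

295/2072

class = fixed-axis compound train [4 meshes; 4 ratios multiply, 4 sense flips]
mesh 1 [91T→74T]: running ratio 91/74, sense −
mesh 2 [59T→35T]: running ratio 767/370, sense +
mesh 3 [15T→70T]: running ratio 2301/5180, sense −
mesh 4 [25T→78T]: running ratio 295/2072, sense +
ω_out/ω_in = 295/2072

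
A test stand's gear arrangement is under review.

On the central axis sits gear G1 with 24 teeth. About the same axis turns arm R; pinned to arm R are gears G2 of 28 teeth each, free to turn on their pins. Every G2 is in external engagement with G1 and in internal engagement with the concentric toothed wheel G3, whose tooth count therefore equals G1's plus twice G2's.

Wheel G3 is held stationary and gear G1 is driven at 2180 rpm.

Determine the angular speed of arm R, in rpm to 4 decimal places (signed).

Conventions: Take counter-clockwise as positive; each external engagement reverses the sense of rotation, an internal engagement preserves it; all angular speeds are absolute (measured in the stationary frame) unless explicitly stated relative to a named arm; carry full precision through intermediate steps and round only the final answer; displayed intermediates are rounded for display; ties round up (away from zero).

topology: planetary set — G1 24T / G2 28T / G3 80T, arm = carrier (Willis)
normalise by the input: solve with ω_sun = 1, then scale by 2180 rpm
ring teeth: 24 + 2·28 = 80
24(ω_sun−ω_arm) = −80(ω_ring−ω_arm),  ω_ring = 0, ω_sun = 1
24(1−ω_arm) = −80(0−ω_arm)  ⇒  104·ω_arm = 24  ⇒  ω_arm = 3/13
scale: ω_arm = 3/13 × 2180 rpm = +503.0769 rpm

+503.0769 rpm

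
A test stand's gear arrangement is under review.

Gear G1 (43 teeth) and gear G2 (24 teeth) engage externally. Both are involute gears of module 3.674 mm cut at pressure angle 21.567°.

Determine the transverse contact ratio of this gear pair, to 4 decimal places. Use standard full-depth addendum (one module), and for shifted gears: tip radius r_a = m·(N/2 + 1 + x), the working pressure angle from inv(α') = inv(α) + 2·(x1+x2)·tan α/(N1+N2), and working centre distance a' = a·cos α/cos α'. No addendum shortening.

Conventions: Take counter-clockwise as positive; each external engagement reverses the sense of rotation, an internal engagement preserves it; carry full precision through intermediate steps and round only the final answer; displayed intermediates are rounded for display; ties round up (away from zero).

single-mesh involute tooth geometry (43T engaging 24T at module 3.674)
base radii: r_b1 = 73.460710, r_b2 = 41.001327
tip radii: r_a1 = 82.665000, r_a2 = 47.762000
no profile shift: α' = α, a' = a
action lengths: √(r_a1²−r_b1²) = 37.908129, √(r_a2²−r_b2²) = 24.496936
base pitch p_b = π·m·cos α = 10.734122
CR = (37.908129 + 24.496936 − 123.079000·sin 21.56700°)/10.734122 = 1.598881
contact ratio ≈ 1.5989

1.5989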